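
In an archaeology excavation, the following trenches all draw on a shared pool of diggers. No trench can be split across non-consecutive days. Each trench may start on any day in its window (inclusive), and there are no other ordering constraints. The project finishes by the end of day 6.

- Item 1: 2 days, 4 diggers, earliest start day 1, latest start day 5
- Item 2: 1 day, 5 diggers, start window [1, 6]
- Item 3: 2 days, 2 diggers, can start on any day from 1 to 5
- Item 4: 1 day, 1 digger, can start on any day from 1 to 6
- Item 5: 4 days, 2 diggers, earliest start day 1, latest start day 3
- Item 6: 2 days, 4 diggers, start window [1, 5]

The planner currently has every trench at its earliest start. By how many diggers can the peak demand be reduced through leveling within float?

Early-start peak: d1:18  d2:12  d3:2  d4:2  d5:0  d6:0 ⇒ 18.
Leveled (Item 1@1, Item 2@3, Item 3@1, Item 4@1, Item 5@3, Item 6@4): d1:7  d2:6  d3:7  d4:6  d5:6  d6:2 ⇒ 7.
Reduction 18 − 7 = 11.

11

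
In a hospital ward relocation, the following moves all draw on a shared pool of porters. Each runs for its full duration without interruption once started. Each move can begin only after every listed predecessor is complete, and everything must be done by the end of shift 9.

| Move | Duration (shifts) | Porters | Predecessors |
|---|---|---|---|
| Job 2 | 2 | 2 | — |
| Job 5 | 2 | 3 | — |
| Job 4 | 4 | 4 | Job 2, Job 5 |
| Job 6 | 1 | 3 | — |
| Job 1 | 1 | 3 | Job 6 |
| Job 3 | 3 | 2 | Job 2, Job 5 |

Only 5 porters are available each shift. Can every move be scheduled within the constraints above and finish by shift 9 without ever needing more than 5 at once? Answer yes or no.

yes

Schedule Job 2@1, Job 5@1, Job 4@3, Job 6@7, Job 1@8, Job 3@7: s1:5  s2:5  s3:4  s4:4  s5:4  s6:4  s7:5  s8:5  s9:2 — peak 5 ≤ 5.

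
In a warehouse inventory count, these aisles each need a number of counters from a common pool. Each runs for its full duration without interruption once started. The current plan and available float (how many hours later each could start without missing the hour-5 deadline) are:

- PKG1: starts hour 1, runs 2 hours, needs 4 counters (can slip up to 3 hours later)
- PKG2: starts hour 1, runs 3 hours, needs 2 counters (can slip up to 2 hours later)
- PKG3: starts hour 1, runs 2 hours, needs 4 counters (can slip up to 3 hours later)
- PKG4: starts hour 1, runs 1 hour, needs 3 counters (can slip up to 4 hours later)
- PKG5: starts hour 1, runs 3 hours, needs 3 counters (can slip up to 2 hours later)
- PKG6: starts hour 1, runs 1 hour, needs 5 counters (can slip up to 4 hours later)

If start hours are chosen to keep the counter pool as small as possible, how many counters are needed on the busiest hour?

9

Early-start (PKG1@1, PKG2@1, PKG3@1, PKG4@1, PKG5@1, PKG6@1) gives peak 21: h1:21  h2:13  h3:5  h4:0  h5:0.
Shift PKG3→3, PKG5→2, PKG6→5.
Schedule PKG1@1, PKG2@1, PKG3@3, PKG4@1, PKG5@2, PKG6@5: h1:9  h2:9  h3:9  h4:7  h5:5 — peak 9.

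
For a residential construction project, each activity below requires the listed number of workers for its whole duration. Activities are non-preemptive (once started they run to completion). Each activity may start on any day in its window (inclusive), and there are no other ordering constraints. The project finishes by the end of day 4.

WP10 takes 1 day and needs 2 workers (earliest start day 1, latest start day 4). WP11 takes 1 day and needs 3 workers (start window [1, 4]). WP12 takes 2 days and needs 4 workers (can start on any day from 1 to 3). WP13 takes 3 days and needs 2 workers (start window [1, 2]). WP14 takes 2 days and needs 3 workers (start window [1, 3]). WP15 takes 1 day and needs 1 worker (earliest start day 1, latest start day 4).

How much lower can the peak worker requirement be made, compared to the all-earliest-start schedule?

Early-start peak: d1:15  d2:9  d3:2  d4:0 ⇒ 15.
Leveled (WP10@1, WP11@4, WP12@3, WP13@1, WP14@1, WP15@2): d1:7  d2:6  d3:6  d4:7 ⇒ 7.
Reduction 15 − 7 = 8.

8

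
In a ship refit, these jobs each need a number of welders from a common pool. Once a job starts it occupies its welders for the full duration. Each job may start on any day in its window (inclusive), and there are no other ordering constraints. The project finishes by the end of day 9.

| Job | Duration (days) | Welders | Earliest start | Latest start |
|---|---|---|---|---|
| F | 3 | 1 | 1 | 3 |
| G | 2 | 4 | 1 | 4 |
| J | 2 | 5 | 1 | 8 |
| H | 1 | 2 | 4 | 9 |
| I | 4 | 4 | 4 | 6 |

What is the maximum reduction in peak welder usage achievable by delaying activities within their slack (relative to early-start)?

5

Early-start peak: d1:10  d2:10  d3:1  d4:6  d5:4  d6:4  d7:4  d8:0  d9:0 ⇒ 10.
Leveled (F@3, G@3, J@1, H@5, I@6): d1:5  d2:5  d3:5  d4:5  d5:3  d6:4  d7:4  d8:4  d9:4 ⇒ 5.
Reduction 10 − 5 = 5.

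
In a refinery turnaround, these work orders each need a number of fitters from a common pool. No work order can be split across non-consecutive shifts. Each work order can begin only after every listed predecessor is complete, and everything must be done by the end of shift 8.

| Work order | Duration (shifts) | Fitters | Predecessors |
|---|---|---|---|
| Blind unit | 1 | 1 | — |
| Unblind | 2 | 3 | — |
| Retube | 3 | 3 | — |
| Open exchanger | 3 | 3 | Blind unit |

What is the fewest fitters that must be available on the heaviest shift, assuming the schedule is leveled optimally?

4

Early-start (Blind unit@1, Unblind@1, Retube@1, Open exchanger@2) gives peak 9: s1:7  s2:9  s3:6  s4:3  s5:0  s6:0  s7:0  s8:0.
Shift Retube→3, Open exchanger→6.
Schedule Blind unit@1, Unblind@1, Retube@3, Open exchanger@6: s1:4  s2:3  s3:3  s4:3  s5:3  s6:3  s7:3  s8:3 — peak 4.
Total fitter-shifts = 25 over 8 shifts ⇒ peak ≥ ⌈25/8⌉ = 4, so 4 is optimal.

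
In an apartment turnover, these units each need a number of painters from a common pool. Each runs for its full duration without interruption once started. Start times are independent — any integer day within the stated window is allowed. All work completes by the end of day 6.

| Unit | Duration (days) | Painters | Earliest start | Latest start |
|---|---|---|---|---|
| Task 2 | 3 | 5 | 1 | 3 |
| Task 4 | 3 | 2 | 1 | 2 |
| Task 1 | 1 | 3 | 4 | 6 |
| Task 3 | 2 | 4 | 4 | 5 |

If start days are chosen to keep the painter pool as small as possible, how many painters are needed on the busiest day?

7

Schedule Task 2@1, Task 4@1, Task 1@4, Task 3@4: d1:7  d2:7  d3:7  d4:7  d5:4  d6:0 — peak 7.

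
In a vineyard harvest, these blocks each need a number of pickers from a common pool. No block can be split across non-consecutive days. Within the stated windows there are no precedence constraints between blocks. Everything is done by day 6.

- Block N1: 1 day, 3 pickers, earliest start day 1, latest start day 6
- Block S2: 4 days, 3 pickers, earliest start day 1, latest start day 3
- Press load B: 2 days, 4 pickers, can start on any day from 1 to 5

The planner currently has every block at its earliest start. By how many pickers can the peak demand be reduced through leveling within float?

4

Early-start peak: d1:10  d2:7  d3:3  d4:3  d5:0  d6:0 ⇒ 10.
Leveled (Block N1@1, Block S2@1, Press load B@5): d1:6  d2:3  d3:3  d4:3  d5:4  d6:4 ⇒ 6.
Reduction 10 − 6 = 4.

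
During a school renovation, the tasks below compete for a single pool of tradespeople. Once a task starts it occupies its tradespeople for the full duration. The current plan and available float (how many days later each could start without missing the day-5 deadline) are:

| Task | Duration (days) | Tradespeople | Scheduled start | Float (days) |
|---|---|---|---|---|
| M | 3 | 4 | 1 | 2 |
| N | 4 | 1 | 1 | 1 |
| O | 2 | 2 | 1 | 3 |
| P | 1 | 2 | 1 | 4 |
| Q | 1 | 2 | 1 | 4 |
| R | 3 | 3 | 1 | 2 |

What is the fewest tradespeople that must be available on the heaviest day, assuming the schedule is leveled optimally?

8

Early-start (M@1, N@1, O@1, P@1, Q@1, R@1) gives peak 14: d1:14  d2:10  d3:8  d4:1  d5:0.
Shift P→4, Q→4, R→3.
Schedule M@1, N@1, O@1, P@4, Q@4, R@3: d1:7  d2:7  d3:8  d4:8  d5:3 — peak 8.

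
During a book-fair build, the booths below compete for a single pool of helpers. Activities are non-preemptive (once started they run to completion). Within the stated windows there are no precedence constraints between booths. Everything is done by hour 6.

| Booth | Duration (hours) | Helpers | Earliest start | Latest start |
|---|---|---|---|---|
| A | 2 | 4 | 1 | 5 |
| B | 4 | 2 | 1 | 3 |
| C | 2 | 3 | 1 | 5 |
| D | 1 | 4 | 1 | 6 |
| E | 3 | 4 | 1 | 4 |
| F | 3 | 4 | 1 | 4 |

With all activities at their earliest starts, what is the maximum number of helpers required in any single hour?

21

Early-start schedule: A@1, B@1, C@1, D@1, E@1, F@1.
Load per hour: hour 1: 21, hour 2: 17, hour 3: 10, hour 4: 2, hour 5: 0, hour 6: 0.
Peak is 21.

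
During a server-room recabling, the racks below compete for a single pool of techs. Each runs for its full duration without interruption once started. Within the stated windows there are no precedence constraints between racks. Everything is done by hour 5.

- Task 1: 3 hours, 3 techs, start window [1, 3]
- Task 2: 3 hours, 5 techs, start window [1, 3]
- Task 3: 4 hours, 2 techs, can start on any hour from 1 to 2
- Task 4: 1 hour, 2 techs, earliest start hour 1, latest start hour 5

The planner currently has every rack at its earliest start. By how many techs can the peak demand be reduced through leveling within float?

Early-start peak: h1:12  h2:10  h3:10  h4:2  h5:0 ⇒ 12.
Leveled (Task 1@1, Task 2@1, Task 3@1, Task 4@4): h1:10  h2:10  h3:10  h4:4  h5:0 ⇒ 10.
Reduction 12 − 10 = 2.

2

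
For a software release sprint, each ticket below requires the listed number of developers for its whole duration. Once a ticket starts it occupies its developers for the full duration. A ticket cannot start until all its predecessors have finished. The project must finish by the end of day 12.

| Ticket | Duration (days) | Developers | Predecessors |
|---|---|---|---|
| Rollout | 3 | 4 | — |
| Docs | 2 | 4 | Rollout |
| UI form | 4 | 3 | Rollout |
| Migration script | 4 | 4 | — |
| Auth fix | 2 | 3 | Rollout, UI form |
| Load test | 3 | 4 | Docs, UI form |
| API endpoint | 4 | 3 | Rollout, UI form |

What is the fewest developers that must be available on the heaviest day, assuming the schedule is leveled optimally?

8

Early-start (Rollout@1, Docs@4, UI form@4, Migration script@1, Auth fix@8, Load test@8, API endpoint@8) gives peak 11: d1:8  d2:8  d3:8  d4:11  d5:7  d6:3  d7:3  d8:10  d9:10  d10:7  d11:3  d12:0.
Shift Docs→5, Load test→10.
Schedule Rollout@1, Docs@5, UI form@4, Migration script@1, Auth fix@8, Load test@10, API endpoint@8: d1:8  d2:8  d3:8  d4:7  d5:7  d6:7  d7:3  d8:6  d9:6  d10:7  d11:7  d12:4 — peak 8.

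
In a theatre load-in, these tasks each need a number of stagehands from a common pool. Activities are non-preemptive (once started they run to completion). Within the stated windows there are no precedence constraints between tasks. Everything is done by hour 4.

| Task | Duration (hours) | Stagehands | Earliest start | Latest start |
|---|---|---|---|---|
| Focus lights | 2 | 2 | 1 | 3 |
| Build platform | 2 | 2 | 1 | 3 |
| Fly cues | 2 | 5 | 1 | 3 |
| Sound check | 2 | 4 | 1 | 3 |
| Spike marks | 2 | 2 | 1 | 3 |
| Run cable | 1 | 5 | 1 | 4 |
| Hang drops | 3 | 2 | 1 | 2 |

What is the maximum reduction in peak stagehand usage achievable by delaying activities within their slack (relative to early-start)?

Early-start peak: h1:22  h2:17  h3:2  h4:0 ⇒ 22.
Leveled (Focus lights@1, Build platform@1, Fly cues@1, Sound check@3, Spike marks@3, Run cable@4, Hang drops@1): h1:11  h2:11  h3:8  h4:11 ⇒ 11.
Reduction 22 − 11 = 11.

11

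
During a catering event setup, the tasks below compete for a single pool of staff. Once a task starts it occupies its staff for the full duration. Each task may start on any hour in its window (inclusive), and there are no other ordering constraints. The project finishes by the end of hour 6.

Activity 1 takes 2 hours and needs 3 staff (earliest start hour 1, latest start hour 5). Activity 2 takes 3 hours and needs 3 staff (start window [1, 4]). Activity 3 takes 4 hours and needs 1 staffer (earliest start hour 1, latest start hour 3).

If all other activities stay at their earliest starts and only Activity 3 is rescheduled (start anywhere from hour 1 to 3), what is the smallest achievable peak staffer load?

Activity 3@1: h1:7  h2:7  h3:4  h4:1  h5:0  h6:0 → peak 7
Activity 3@2: h1:6  h2:7  h3:4  h4:1  h5:1  h6:0 → peak 7
Activity 3@3: h1:6  h2:6  h3:4  h4:1  h5:1  h6:1 → peak 6
Best is Activity 3@3, peak 6.

6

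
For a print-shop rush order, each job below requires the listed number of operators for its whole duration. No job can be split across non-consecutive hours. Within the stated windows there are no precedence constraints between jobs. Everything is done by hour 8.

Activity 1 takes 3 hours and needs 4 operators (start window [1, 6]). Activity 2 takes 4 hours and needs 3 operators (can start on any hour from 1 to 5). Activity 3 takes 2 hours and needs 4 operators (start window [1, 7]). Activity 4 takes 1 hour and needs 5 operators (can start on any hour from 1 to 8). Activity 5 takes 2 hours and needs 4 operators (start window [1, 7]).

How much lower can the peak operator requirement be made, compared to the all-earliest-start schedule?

13

Early-start peak: h1:20  h2:15  h3:7  h4:3  h5:0  h6:0  h7:0  h8:0 ⇒ 20.
Leveled (Activity 1@1, Activity 2@1, Activity 3@4, Activity 4@6, Activity 5@7): h1:7  h2:7  h3:7  h4:7  h5:4  h6:5  h7:4  h8:4 ⇒ 7.
Reduction 20 − 7 = 13.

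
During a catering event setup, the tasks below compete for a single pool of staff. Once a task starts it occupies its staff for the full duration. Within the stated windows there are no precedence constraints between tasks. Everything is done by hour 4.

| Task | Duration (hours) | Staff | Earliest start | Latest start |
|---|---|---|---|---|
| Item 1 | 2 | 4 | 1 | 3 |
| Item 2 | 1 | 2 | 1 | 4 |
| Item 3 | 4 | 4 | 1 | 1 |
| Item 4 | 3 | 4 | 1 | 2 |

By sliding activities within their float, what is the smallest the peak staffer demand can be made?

12

Early-start (Item 1@1, Item 2@1, Item 3@1, Item 4@1) gives peak 14: h1:14  h2:12  h3:8  h4:4.
Shift Item 4→2.
Schedule Item 1@1, Item 2@1, Item 3@1, Item 4@2: h1:10  h2:12  h3:8  h4:8 — peak 12.
No arrangement of the 24 feasible schedules does better.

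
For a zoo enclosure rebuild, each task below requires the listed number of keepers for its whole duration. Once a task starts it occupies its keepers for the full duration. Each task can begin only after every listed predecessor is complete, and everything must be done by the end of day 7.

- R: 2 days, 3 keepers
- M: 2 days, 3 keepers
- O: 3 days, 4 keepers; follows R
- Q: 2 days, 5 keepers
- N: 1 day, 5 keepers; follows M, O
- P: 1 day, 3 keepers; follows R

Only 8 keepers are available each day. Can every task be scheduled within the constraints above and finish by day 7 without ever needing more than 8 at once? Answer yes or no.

Schedule R@1, M@3, O@3, Q@1, N@6, P@5: d1:8  d2:8  d3:7  d4:7  d5:7  d6:5  d7:0 — peak 8 ≤ 8.

yes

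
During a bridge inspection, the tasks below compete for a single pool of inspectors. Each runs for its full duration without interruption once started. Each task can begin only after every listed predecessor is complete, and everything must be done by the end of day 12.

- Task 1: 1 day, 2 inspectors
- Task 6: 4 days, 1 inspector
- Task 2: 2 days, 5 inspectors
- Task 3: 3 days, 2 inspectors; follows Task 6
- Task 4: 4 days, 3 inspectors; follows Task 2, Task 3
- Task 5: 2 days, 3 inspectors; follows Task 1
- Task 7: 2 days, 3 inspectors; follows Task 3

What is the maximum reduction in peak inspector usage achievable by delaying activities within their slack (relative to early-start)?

3

Early-start peak: d1:8  d2:9  d3:4  d4:1  d5:2  d6:2  d7:2  d8:6  d9:6  d10:3  d11:3  d12:0 ⇒ 9.
Leveled (Task 1@1, Task 6@1, Task 2@2, Task 3@5, Task 4@8, Task 5@4, Task 7@8): d1:3  d2:6  d3:6  d4:4  d5:5  d6:2  d7:2  d8:6  d9:6  d10:3  d11:3  d12:0 ⇒ 6.
Reduction 9 − 6 = 3.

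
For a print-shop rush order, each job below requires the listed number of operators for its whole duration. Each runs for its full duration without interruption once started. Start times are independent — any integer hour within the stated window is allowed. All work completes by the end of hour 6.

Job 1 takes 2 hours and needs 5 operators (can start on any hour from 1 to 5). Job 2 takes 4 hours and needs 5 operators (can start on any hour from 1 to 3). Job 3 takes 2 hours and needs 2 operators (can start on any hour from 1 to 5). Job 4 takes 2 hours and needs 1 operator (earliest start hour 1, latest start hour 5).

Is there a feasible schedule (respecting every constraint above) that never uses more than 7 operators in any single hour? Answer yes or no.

yes

Schedule Job 1@1, Job 2@3, Job 3@1, Job 4@3: h1:7  h2:7  h3:6  h4:6  h5:5  h6:5 — peak 7 ≤ 7.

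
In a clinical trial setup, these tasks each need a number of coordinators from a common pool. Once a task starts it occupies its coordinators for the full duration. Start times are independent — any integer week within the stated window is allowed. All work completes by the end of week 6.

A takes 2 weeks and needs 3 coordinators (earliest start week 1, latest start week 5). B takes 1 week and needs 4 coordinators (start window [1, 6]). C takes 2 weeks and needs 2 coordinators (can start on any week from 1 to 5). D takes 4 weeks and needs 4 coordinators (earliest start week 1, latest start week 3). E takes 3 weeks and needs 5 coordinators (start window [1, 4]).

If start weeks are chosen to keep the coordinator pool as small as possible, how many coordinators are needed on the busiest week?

Early-start (A@1, B@1, C@1, D@1, E@1) gives peak 18: w1:18  w2:14  w3:9  w4:4  w5:0  w6:0.
Shift D→2, E→3.
Schedule A@1, B@1, C@1, D@2, E@3: w1:9  w2:9  w3:9  w4:9  w5:9  w6:0 — peak 9.

9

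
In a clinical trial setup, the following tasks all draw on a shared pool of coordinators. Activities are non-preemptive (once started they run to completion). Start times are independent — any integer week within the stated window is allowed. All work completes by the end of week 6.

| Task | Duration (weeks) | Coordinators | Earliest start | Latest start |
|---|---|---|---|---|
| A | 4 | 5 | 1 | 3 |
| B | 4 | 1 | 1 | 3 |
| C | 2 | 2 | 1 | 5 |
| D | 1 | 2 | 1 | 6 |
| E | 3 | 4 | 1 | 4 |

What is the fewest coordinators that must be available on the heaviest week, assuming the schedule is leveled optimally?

10

Early-start (A@1, B@1, C@1, D@1, E@1) gives peak 14: w1:14  w2:12  w3:10  w4:6  w5:0  w6:0.
Shift E→3.
Schedule A@1, B@1, C@1, D@1, E@3: w1:10  w2:8  w3:10  w4:10  w5:4  w6:0 — peak 10.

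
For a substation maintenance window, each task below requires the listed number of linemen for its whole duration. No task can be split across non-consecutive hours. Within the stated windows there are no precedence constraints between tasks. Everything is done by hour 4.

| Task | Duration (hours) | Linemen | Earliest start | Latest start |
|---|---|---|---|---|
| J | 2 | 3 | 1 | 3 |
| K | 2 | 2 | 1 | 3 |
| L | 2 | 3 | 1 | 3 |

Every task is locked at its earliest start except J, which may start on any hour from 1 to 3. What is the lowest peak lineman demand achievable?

J@1: h1:8  h2:8  h3:0  h4:0 → peak 8
J@2: h1:5  h2:8  h3:3  h4:0 → peak 8
J@3: h1:5  h2:5  h3:3  h4:3 → peak 5
Best is J@3, peak 5.

5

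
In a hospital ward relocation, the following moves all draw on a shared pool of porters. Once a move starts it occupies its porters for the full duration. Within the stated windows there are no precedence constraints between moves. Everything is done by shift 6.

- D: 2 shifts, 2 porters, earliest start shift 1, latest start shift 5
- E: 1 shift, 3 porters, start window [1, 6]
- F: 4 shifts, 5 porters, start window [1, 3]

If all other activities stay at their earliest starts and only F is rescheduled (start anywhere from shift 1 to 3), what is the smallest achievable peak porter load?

5

F@1: s1:10  s2:7  s3:5  s4:5  s5:0  s6:0 → peak 10
F@2: s1:5  s2:7  s3:5  s4:5  s5:5  s6:0 → peak 7
F@3: s1:5  s2:2  s3:5  s4:5  s5:5  s6:5 → peak 5
Best is F@3, peak 5.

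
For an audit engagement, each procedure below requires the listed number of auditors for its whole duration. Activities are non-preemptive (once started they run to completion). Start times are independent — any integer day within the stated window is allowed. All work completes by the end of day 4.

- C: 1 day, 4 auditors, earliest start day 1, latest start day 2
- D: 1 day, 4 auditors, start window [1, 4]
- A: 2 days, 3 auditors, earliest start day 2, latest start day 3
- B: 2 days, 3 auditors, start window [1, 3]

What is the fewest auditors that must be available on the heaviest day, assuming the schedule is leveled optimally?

6

Early-start (C@1, D@1, A@2, B@1) gives peak 11: d1:11  d2:6  d3:3  d4:0.
Shift D→2, A→3, B→3.
Schedule C@1, D@2, A@3, B@3: d1:4  d2:4  d3:6  d4:6 — peak 6.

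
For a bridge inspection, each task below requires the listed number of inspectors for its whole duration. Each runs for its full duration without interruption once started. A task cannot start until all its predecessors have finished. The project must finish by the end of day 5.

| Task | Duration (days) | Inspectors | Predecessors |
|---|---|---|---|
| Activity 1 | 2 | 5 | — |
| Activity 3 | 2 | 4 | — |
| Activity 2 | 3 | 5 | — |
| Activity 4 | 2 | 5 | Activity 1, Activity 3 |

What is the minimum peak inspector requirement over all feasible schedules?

10

Early-start (Activity 1@1, Activity 3@1, Activity 2@1, Activity 4@3) gives peak 14: d1:14  d2:14  d3:10  d4:5  d5:0.
Shift Activity 2→3.
Schedule Activity 1@1, Activity 3@1, Activity 2@3, Activity 4@3: d1:9  d2:9  d3:10  d4:10  d5:5 — peak 10.
No arrangement of the 15 feasible schedules does better.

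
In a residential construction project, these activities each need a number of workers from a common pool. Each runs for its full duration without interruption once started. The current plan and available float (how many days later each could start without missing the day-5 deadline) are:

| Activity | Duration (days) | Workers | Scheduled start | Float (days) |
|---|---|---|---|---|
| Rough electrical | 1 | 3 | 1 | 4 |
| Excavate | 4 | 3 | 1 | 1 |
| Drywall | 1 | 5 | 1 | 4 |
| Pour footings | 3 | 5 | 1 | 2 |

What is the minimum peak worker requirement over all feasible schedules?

8

Early-start (Rough electrical@1, Excavate@1, Drywall@1, Pour footings@1) gives peak 16: d1:16  d2:8  d3:8  d4:3  d5:0.
Shift Drywall→2, Pour footings→3.
Schedule Rough electrical@1, Excavate@1, Drywall@2, Pour footings@3: d1:6  d2:8  d3:8  d4:8  d5:5 — peak 8.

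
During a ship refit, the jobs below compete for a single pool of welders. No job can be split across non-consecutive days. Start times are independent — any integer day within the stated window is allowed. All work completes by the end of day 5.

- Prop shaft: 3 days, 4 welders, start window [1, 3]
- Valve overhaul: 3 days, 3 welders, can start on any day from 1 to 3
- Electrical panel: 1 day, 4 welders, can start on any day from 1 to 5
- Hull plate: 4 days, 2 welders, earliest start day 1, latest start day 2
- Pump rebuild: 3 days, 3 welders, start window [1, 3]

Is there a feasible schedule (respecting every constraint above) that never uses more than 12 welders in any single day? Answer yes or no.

yes

Schedule Prop shaft@1, Valve overhaul@1, Electrical panel@1, Hull plate@2, Pump rebuild@2: d1:11  d2:12  d3:12  d4:5  d5:2 — peak 12 ≤ 12.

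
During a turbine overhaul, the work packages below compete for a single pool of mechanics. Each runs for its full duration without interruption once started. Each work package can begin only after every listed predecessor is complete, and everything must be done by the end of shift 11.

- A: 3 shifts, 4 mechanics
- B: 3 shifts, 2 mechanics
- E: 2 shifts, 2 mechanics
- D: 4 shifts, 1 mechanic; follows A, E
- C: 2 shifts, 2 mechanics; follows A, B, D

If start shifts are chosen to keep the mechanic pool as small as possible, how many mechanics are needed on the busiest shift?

4

Early-start (A@1, B@1, E@1, D@4, C@8) gives peak 8: s1:8  s2:8  s3:6  s4:1  s5:1  s6:1  s7:1  s8:2  s9:2  s10:0  s11:0.
Shift B→4, E→4, D→6, C→10.
Schedule A@1, B@4, E@4, D@6, C@10: s1:4  s2:4  s3:4  s4:4  s5:4  s6:3  s7:1  s8:1  s9:1  s10:2  s11:2 — peak 4.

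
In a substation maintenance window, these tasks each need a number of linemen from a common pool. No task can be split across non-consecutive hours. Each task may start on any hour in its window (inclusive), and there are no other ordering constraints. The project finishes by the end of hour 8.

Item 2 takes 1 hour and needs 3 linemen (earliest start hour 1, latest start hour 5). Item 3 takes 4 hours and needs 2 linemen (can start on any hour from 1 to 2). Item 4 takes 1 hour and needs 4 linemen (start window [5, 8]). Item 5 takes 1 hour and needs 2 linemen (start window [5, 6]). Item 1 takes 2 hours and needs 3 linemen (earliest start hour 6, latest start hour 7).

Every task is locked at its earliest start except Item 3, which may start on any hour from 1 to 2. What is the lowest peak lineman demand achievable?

6

Item 3@1: h1:5  h2:2  h3:2  h4:2  h5:6  h6:3  h7:3  h8:0 → peak 6
Item 3@2: h1:3  h2:2  h3:2  h4:2  h5:8  h6:3  h7:3  h8:0 → peak 8
Best is Item 3@1, peak 6.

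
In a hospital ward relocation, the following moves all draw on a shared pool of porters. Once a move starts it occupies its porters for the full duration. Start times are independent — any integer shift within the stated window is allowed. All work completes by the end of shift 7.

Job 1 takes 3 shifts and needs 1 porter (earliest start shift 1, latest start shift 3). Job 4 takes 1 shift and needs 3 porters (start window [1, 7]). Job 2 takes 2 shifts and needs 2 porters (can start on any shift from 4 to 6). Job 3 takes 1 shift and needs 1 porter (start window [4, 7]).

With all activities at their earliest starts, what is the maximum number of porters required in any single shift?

Early-start schedule: Job 1@1, Job 4@1, Job 2@4, Job 3@4.
Load per shift: shift 1: 4, shift 2: 1, shift 3: 1, shift 4: 3, shift 5: 2, shift 6: 0, shift 7: 0.
Peak is 4.

4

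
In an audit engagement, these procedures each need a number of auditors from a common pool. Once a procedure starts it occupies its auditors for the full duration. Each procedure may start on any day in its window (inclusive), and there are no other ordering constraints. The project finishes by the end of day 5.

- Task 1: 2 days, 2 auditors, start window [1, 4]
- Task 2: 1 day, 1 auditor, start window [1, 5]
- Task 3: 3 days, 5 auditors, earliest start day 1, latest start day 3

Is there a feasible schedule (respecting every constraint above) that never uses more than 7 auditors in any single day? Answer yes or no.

Schedule Task 1@1, Task 2@1, Task 3@3: d1:3  d2:2  d3:5  d4:5  d5:5 — peak 5 ≤ 7.

yes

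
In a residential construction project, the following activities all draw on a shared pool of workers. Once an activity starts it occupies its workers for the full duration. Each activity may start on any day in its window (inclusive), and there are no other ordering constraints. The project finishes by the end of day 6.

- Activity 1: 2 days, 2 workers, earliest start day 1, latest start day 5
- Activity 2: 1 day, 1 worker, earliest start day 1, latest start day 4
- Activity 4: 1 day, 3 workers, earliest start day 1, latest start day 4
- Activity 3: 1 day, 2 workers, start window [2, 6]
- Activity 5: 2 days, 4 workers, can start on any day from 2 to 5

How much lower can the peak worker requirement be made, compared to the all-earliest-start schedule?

Early-start peak: d1:6  d2:8  d3:4  d4:0  d5:0  d6:0 ⇒ 8.
Leveled (Activity 1@1, Activity 2@1, Activity 4@3, Activity 3@2, Activity 5@4): d1:3  d2:4  d3:3  d4:4  d5:4  d6:0 ⇒ 4.
Reduction 8 − 4 = 4.

4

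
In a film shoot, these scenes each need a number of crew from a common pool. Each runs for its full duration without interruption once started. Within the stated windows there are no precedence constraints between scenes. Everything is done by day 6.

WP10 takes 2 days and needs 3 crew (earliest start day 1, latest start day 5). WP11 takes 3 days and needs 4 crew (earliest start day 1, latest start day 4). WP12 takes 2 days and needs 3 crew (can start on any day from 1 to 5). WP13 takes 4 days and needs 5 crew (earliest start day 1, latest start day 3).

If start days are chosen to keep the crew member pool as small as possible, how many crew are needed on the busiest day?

Early-start (WP10@1, WP11@1, WP12@1, WP13@1) gives peak 15: d1:15  d2:15  d3:9  d4:5  d5:0  d6:0.
Shift WP12→4, WP13→3.
Schedule WP10@1, WP11@1, WP12@4, WP13@3: d1:7  d2:7  d3:9  d4:8  d5:8  d6:5 — peak 9.

9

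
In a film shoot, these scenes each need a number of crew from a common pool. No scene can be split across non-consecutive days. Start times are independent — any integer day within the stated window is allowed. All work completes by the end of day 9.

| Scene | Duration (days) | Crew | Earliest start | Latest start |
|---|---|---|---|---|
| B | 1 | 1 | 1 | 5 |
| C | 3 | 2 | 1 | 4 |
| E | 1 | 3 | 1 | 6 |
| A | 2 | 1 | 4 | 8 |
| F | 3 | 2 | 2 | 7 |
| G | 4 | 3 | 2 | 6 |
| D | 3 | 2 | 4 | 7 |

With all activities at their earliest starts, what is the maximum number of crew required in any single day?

8

Early-start schedule: B@1, C@1, E@1, A@4, F@2, G@2, D@4.
Load per day: day 1: 6, day 2: 7, day 3: 7, day 4: 8, day 5: 6, day 6: 2, day 7: 0, day 8: 0, day 9: 0.
Peak is 8.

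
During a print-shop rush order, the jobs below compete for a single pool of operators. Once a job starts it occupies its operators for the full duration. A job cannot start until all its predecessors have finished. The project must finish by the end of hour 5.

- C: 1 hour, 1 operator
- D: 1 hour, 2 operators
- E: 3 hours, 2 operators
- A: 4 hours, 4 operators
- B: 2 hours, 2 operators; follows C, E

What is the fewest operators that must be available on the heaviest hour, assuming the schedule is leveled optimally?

Early-start (C@1, D@1, E@1, A@1, B@4) gives peak 9: h1:9  h2:6  h3:6  h4:6  h5:2.
Shift A→2.
Schedule C@1, D@1, E@1, A@2, B@4: h1:5  h2:6  h3:6  h4:6  h5:6 — peak 6.
Total operator-hours = 29 over 5 hours ⇒ peak ≥ ⌈29/5⌉ = 6, so 6 is optimal.

6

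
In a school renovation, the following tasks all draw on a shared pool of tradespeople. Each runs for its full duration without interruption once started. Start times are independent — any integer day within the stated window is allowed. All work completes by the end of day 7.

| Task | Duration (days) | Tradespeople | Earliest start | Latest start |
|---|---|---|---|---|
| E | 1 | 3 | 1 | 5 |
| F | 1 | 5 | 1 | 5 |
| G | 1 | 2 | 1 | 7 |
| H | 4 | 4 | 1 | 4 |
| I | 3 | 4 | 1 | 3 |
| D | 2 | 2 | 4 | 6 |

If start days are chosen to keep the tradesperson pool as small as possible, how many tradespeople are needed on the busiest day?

8

Early-start (E@1, F@1, G@1, H@1, I@1, D@4) gives peak 18: d1:18  d2:8  d3:8  d4:6  d5:2  d6:0  d7:0.
Shift G→2, H→2, I→3, D→6.
Schedule E@1, F@1, G@2, H@2, I@3, D@6: d1:8  d2:6  d3:8  d4:8  d5:8  d6:2  d7:2 — peak 8.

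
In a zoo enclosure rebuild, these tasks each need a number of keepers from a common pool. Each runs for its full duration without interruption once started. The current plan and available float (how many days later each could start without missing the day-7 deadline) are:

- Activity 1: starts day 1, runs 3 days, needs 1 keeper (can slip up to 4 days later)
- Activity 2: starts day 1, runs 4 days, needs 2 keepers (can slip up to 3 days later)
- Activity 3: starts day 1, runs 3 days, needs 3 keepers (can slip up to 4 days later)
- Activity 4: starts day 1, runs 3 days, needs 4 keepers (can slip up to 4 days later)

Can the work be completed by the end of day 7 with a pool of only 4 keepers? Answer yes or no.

Total keeper-days = 32; over 7 days the average is 32/7 > 4, so some day must exceed 4.

no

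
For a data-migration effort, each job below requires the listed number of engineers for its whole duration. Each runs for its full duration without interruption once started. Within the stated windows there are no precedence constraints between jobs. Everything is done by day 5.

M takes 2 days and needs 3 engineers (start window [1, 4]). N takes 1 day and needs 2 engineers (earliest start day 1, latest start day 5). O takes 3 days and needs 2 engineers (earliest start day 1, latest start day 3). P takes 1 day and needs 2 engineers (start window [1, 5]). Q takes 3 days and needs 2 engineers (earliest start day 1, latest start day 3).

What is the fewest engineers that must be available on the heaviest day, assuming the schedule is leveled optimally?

5

Early-start (M@1, N@1, O@1, P@1, Q@1) gives peak 11: d1:11  d2:7  d3:4  d4:0  d5:0.
Shift O→2, P→5, Q→3.
Schedule M@1, N@1, O@2, P@5, Q@3: d1:5  d2:5  d3:4  d4:4  d5:4 — peak 5.
Total engineer-days = 22 over 5 days ⇒ peak ≥ ⌈22/5⌉ = 5, so 5 is optimal.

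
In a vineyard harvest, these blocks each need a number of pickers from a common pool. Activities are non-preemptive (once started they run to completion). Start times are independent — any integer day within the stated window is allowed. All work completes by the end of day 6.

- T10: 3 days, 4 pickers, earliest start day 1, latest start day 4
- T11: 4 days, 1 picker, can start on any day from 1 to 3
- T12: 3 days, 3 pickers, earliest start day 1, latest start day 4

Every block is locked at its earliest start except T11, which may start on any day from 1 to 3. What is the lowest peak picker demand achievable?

T11@1: d1:8  d2:8  d3:8  d4:1  d5:0  d6:0 → peak 8
T11@2: d1:7  d2:8  d3:8  d4:1  d5:1  d6:0 → peak 8
T11@3: d1:7  d2:7  d3:8  d4:1  d5:1  d6:1 → peak 8
Best is T11@1, peak 8.

8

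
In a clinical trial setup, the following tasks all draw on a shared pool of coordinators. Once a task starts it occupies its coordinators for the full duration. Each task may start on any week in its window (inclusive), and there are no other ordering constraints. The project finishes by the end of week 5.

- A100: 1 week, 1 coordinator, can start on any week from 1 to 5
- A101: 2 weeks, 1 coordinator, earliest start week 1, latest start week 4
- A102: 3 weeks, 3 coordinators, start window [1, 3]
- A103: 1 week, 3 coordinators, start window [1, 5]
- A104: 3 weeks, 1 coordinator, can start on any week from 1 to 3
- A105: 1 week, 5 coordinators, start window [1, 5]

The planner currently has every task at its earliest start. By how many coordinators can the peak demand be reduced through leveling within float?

9

Early-start peak: w1:14  w2:5  w3:4  w4:0  w5:0 ⇒ 14.
Leveled (A100@1, A101@1, A102@1, A103@4, A104@2, A105@5): w1:5  w2:5  w3:4  w4:4  w5:5 ⇒ 5.
Reduction 14 − 5 = 9.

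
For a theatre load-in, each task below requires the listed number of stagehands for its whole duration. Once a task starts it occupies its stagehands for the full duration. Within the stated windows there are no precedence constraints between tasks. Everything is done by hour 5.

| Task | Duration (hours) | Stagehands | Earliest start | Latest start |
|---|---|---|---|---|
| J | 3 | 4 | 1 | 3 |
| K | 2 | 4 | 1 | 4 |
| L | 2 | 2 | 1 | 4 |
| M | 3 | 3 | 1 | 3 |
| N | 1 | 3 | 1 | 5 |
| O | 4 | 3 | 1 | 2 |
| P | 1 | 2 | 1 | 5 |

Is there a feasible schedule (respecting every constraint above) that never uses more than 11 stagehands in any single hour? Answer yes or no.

yes

Schedule J@1, K@1, L@4, M@3, N@1, O@2, P@4: h1:11  h2:11  h3:10  h4:10  h5:8 — peak 11 ≤ 11.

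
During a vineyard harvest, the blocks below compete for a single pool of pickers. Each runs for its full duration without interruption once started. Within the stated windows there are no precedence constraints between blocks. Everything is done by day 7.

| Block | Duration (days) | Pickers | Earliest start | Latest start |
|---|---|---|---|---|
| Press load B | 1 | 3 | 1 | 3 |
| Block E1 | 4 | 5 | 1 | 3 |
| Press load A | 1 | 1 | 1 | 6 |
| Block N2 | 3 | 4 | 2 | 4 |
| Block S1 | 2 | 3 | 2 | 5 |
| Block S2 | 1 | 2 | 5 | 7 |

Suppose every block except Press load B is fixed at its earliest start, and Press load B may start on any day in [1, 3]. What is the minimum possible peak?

12

Press load B@1: d1:9  d2:12  d3:12  d4:9  d5:2  d6:0  d7:0 → peak 12
Press load B@2: d1:6  d2:15  d3:12  d4:9  d5:2  d6:0  d7:0 → peak 15
Press load B@3: d1:6  d2:12  d3:15  d4:9  d5:2  d6:0  d7:0 → peak 15
Best is Press load B@1, peak 12.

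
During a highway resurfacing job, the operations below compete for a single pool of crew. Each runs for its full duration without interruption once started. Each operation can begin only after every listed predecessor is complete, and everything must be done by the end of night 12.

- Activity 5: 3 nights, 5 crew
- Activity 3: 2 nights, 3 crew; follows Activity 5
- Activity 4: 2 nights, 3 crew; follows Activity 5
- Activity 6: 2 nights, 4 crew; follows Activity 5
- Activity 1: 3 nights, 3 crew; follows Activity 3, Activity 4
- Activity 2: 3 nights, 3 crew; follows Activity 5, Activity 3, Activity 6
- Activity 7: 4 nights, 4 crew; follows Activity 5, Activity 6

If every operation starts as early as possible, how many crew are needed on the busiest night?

10

Early-start schedule: Activity 5@1, Activity 3@4, Activity 4@4, Activity 6@4, Activity 1@6, Activity 2@6, Activity 7@6.
Load per night: night 1: 5, night 2: 5, night 3: 5, night 4: 10, night 5: 10, night 6: 10, night 7: 10, night 8: 10, night 9: 4, night 10: 0, night 11: 0, night 12: 0.
Peak is 10.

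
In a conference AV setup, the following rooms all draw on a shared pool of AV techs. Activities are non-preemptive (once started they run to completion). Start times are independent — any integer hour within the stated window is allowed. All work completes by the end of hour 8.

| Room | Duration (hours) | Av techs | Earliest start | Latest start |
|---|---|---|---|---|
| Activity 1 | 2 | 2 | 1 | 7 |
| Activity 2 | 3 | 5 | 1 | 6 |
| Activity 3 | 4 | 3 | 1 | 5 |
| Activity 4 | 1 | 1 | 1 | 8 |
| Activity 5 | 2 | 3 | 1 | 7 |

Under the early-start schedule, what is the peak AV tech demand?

14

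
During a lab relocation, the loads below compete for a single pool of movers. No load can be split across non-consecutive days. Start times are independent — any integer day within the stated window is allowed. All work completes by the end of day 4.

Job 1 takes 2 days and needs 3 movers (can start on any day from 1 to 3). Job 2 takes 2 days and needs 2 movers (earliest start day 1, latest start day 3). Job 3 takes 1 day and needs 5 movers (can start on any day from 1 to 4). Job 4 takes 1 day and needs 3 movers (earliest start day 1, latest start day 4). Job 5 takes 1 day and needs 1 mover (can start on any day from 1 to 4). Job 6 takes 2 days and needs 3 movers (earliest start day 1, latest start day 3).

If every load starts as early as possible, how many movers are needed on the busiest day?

Early-start schedule: Job 1@1, Job 2@1, Job 3@1, Job 4@1, Job 5@1, Job 6@1.
Load per day: day 1: 17, day 2: 8, day 3: 0, day 4: 0.
Peak is 17.

17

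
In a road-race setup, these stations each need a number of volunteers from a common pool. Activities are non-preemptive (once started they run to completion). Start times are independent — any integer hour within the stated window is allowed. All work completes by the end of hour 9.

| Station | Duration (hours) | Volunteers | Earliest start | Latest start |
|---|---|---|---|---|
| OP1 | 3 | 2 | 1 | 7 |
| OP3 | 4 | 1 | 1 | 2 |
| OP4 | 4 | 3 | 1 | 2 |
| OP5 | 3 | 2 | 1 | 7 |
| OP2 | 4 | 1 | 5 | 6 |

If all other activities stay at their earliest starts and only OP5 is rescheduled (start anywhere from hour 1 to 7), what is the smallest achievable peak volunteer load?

OP5@1: h1:8  h2:8  h3:8  h4:4  h5:1  h6:1  h7:1  h8:1  h9:0 → peak 8
OP5@2: h1:6  h2:8  h3:8  h4:6  h5:1  h6:1  h7:1  h8:1  h9:0 → peak 8
OP5@3: h1:6  h2:6  h3:8  h4:6  h5:3  h6:1  h7:1  h8:1  h9:0 → peak 8
OP5@4: h1:6  h2:6  h3:6  h4:6  h5:3  h6:3  h7:1  h8:1  h9:0 → peak 6
OP5@5: h1:6  h2:6  h3:6  h4:4  h5:3  h6:3  h7:3  h8:1  h9:0 → peak 6
OP5@6: h1:6  h2:6  h3:6  h4:4  h5:1  h6:3  h7:3  h8:3  h9:0 → peak 6
OP5@7: h1:6  h2:6  h3:6  h4:4  h5:1  h6:1  h7:3  h8:3  h9:2 → peak 6
Best is OP5@4, peak 6.

6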